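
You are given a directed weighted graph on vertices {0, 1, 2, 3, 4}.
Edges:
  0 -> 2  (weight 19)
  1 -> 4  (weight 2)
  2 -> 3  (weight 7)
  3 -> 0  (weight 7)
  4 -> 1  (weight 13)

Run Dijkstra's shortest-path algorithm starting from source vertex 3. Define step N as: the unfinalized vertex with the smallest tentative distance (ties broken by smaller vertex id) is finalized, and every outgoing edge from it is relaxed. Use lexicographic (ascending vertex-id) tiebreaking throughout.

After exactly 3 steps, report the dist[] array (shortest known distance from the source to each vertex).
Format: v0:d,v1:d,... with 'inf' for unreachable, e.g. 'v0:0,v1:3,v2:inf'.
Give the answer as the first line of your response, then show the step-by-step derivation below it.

v0:7,v1:inf,v2:26,v3:0,v4:inf

step 1: dist = v0:7,v1:inf,v2:inf,v3:0,v4:inf
step 2: dist = v0:7,v1:inf,v2:26,v3:0,v4:inf
step 3: dist = v0:7,v1:inf,v2:26,v3:0,v4:inf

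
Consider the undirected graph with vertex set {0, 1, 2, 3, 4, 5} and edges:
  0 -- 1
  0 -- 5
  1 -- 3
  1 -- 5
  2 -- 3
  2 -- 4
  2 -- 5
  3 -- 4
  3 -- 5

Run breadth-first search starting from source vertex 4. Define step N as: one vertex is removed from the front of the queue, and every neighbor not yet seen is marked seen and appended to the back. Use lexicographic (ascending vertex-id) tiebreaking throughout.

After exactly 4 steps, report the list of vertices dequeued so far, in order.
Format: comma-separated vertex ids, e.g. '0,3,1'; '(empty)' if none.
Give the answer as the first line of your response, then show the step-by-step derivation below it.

4,2,3,5

step 1: dequeue 4; queue=[2,3]; order=4
step 2: dequeue 2; queue=[3,5]; order=4,2
step 3: dequeue 3; queue=[5,1]; order=4,2,3
step 4: dequeue 5; queue=[1,0]; order=4,2,3,5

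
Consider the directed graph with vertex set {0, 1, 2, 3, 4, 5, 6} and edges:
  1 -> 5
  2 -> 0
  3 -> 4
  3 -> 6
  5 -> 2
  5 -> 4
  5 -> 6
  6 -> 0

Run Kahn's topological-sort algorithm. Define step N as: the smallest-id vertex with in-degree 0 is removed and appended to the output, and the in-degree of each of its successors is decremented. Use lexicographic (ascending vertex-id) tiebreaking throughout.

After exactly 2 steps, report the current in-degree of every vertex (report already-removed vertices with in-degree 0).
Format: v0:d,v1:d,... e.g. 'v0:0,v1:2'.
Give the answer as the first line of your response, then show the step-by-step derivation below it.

v0:2,v1:0,v2:1,v3:0,v4:1,v5:0,v6:1

step 1: output 1; order=[1]; indeg=(2,0,1,0,2,0,2)
step 2: output 3; order=[1,3]; indeg=(2,0,1,0,1,0,1)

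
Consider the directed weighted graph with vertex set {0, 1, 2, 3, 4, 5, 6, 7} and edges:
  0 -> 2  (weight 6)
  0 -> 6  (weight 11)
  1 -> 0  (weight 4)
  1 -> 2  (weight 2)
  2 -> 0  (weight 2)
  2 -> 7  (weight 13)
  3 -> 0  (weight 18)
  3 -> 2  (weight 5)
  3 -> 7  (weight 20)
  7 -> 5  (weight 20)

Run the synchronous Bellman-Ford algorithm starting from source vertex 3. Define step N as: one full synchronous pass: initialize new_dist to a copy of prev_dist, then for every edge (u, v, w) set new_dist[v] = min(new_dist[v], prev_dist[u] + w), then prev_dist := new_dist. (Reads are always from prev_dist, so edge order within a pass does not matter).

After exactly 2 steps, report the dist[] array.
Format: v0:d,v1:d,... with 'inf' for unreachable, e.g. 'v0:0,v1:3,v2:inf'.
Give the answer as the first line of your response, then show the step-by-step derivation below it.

v0:7,v1:inf,v2:5,v3:0,v4:inf,v5:40,v6:29,v7:18

step 1: dist = v0:18,v1:inf,v2:5,v3:0,v4:inf,v5:inf,v6:inf,v7:20
step 2: dist = v0:7,v1:inf,v2:5,v3:0,v4:inf,v5:40,v6:29,v7:18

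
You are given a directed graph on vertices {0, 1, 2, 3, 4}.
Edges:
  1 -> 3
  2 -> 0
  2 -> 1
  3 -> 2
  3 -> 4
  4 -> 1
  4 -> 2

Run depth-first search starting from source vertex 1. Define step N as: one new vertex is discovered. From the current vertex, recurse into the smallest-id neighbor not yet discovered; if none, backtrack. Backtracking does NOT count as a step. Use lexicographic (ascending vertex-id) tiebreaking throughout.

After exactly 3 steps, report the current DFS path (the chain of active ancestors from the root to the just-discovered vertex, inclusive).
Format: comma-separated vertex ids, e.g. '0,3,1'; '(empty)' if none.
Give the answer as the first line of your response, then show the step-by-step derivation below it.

1,3,2

step 1: discover 1; path=1; order=1
step 2: discover 3; path=1>3; order=1,3
step 3: discover 2; path=1>3>2; order=1,3,2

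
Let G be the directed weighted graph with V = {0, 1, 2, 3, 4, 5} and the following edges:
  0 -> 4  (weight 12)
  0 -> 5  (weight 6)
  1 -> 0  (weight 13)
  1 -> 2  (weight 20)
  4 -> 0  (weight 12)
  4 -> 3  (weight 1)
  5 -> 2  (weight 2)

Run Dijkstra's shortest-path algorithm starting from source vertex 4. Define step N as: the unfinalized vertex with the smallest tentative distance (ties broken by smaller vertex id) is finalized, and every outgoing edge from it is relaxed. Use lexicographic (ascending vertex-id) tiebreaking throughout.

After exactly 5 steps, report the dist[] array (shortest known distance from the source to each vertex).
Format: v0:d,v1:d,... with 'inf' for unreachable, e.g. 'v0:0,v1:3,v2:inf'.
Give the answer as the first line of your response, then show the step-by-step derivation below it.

v0:12,v1:inf,v2:20,v3:1,v4:0,v5:18

step 1: dist = v0:12,v1:inf,v2:inf,v3:1,v4:0,v5:inf
step 2: dist = v0:12,v1:inf,v2:inf,v3:1,v4:0,v5:inf
step 3: dist = v0:12,v1:inf,v2:inf,v3:1,v4:0,v5:18
step 4: dist = v0:12,v1:inf,v2:20,v3:1,v4:0,v5:18
step 5: dist = v0:12,v1:inf,v2:20,v3:1,v4:0,v5:18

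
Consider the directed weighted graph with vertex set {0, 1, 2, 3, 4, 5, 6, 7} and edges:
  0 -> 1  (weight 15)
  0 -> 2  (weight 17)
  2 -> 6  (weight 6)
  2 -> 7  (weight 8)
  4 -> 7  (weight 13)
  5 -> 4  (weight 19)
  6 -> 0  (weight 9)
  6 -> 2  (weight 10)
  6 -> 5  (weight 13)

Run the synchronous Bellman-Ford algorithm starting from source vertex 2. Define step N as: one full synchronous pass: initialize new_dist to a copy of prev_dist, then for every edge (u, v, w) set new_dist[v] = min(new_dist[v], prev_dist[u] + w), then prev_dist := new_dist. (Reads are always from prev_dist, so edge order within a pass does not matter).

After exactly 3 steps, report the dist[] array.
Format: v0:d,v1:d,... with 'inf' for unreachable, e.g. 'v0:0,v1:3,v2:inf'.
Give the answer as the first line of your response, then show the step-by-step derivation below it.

v0:15,v1:30,v2:0,v3:inf,v4:38,v5:19,v6:6,v7:8

step 1: dist = v0:inf,v1:inf,v2:0,v3:inf,v4:inf,v5:inf,v6:6,v7:8
step 2: dist = v0:15,v1:inf,v2:0,v3:inf,v4:inf,v5:19,v6:6,v7:8
step 3: dist = v0:15,v1:30,v2:0,v3:inf,v4:38,v5:19,v6:6,v7:8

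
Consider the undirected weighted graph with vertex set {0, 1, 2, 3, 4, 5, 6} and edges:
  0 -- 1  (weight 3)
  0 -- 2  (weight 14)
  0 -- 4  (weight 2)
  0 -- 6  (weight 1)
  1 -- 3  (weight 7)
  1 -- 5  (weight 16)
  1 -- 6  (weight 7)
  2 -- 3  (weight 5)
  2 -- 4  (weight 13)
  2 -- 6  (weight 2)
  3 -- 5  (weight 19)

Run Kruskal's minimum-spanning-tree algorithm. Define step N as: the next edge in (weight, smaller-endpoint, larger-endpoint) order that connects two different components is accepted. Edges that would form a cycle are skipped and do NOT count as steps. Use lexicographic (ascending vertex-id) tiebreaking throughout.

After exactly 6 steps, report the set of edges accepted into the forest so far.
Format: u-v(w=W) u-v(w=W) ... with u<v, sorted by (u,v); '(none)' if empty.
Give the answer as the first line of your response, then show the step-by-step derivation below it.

0-1(w=3) 0-4(w=2) 0-6(w=1) 1-5(w=16) 2-3(w=5) 2-6(w=2)

step 1: add edge 0-6 (w=1); MST = {0-6(w=1)}
step 2: add edge 0-4 (w=2); MST = {0-4(w=2) 0-6(w=1)}
step 3: add edge 2-6 (w=2); MST = {0-4(w=2) 0-6(w=1) 2-6(w=2)}
step 4: add edge 0-1 (w=3); MST = {0-1(w=3) 0-4(w=2) 0-6(w=1) 2-6(w=2)}
step 5: add edge 2-3 (w=5); MST = {0-1(w=3) 0-4(w=2) 0-6(w=1) 2-3(w=5) 2-6(w=2)}
step 6: add edge 1-5 (w=16); MST = {0-1(w=3) 0-4(w=2) 0-6(w=1) 1-5(w=16) 2-3(w=5) 2-6(w=2)}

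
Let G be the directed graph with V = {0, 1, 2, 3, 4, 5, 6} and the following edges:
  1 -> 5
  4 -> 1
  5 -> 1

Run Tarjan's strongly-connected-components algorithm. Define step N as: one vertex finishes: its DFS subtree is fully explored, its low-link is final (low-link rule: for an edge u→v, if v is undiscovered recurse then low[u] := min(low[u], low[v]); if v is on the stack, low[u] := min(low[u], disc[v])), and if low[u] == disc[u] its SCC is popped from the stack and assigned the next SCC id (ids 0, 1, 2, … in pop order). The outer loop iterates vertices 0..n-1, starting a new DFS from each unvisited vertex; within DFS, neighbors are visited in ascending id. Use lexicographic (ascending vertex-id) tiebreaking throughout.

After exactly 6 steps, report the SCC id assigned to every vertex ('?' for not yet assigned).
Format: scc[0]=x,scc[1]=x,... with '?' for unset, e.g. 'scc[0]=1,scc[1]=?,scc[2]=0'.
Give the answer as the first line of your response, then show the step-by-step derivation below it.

scc[0]=0,scc[1]=1,scc[2]=2,scc[3]=3,scc[4]=4,scc[5]=1,scc[6]=?

step 1: low=(low[0]=0,low[1]=?,low[2]=?,low[3]=?,low[4]=?,low[5]=?,low[6]=?); scc=(scc[0]=0,scc[1]=?,scc[2]=?,scc[3]=?,scc[4]=?,scc[5]=?,scc[6]=?)
step 2: low=(low[0]=0,low[1]=1,low[2]=?,low[3]=?,low[4]=?,low[5]=1,low[6]=?); scc=(scc[0]=0,scc[1]=?,scc[2]=?,scc[3]=?,scc[4]=?,scc[5]=?,scc[6]=?)
step 3: low=(low[0]=0,low[1]=1,low[2]=?,low[3]=?,low[4]=?,low[5]=1,low[6]=?); scc=(scc[0]=0,scc[1]=1,scc[2]=?,scc[3]=?,scc[4]=?,scc[5]=1,scc[6]=?)
step 4: low=(low[0]=0,low[1]=1,low[2]=3,low[3]=?,low[4]=?,low[5]=1,low[6]=?); scc=(scc[0]=0,scc[1]=1,scc[2]=2,scc[3]=?,scc[4]=?,scc[5]=1,scc[6]=?)
step 5: low=(low[0]=0,low[1]=1,low[2]=3,low[3]=4,low[4]=?,low[5]=1,low[6]=?); scc=(scc[0]=0,scc[1]=1,scc[2]=2,scc[3]=3,scc[4]=?,scc[5]=1,scc[6]=?)
step 6: low=(low[0]=0,low[1]=1,low[2]=3,low[3]=4,low[4]=5,low[5]=1,low[6]=?); scc=(scc[0]=0,scc[1]=1,scc[2]=2,scc[3]=3,scc[4]=4,scc[5]=1,scc[6]=?)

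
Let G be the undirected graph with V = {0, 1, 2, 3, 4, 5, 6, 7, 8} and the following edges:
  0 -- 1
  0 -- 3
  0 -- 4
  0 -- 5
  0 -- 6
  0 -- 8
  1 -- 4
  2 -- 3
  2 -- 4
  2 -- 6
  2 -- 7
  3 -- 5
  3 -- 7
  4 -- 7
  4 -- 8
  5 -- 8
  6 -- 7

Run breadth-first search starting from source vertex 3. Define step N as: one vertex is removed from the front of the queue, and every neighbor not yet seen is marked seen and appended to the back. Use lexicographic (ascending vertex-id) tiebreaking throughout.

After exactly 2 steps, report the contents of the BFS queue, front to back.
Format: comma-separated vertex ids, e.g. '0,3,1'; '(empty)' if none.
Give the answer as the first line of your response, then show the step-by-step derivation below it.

2,5,7,1,4,6,8

step 1: dequeue 3; queue=[0,2,5,7]; order=3
step 2: dequeue 0; queue=[2,5,7,1,4,6,8]; order=3,0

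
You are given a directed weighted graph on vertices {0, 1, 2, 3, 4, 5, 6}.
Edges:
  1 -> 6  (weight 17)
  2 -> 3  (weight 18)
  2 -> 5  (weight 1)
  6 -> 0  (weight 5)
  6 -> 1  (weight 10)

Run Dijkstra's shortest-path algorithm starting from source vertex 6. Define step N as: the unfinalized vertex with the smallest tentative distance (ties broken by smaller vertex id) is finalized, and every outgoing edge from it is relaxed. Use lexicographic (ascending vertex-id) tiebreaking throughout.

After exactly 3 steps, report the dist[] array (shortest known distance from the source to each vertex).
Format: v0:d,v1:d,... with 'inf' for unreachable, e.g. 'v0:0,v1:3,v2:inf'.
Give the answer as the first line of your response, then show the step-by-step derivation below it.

v0:5,v1:10,v2:inf,v3:inf,v4:inf,v5:inf,v6:0

step 1: dist = v0:5,v1:10,v2:inf,v3:inf,v4:inf,v5:inf,v6:0
step 2: dist = v0:5,v1:10,v2:inf,v3:inf,v4:inf,v5:inf,v6:0
step 3: dist = v0:5,v1:10,v2:inf,v3:inf,v4:inf,v5:inf,v6:0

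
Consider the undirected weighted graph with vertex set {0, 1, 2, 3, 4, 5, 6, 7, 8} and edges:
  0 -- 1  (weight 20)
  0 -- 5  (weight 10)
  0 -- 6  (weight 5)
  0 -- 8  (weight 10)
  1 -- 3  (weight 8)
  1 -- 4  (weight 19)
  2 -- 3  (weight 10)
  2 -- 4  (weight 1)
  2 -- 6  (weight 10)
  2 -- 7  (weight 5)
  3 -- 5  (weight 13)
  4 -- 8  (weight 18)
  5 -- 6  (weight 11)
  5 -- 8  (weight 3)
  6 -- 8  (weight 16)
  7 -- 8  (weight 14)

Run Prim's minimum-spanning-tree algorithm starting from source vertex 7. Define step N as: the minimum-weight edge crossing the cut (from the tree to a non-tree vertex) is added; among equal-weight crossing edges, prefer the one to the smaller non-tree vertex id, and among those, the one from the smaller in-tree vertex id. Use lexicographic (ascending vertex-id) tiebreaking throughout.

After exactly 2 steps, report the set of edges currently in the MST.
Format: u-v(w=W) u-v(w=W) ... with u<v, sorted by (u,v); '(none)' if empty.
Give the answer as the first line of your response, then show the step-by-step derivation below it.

2-4(w=1) 2-7(w=5)

step 1: add edge 2-7 (w=5); MST = {2-7(w=5)}
step 2: add edge 2-4 (w=1); MST = {2-4(w=1) 2-7(w=5)}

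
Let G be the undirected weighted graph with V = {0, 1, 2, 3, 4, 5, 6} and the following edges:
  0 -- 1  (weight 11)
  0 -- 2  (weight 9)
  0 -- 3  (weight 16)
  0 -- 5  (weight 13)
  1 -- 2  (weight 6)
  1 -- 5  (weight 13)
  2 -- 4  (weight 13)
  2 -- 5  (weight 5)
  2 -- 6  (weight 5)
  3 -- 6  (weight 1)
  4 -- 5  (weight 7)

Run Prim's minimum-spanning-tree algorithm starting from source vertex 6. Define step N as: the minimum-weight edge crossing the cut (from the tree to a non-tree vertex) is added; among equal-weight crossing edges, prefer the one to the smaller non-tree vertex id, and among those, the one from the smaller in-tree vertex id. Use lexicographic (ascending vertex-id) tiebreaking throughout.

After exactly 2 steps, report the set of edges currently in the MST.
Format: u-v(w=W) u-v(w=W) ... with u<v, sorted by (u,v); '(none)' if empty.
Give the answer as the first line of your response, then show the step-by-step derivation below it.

2-6(w=5) 3-6(w=1)

step 1: add edge 3-6 (w=1); MST = {3-6(w=1)}
step 2: add edge 2-6 (w=5); MST = {2-6(w=5) 3-6(w=1)}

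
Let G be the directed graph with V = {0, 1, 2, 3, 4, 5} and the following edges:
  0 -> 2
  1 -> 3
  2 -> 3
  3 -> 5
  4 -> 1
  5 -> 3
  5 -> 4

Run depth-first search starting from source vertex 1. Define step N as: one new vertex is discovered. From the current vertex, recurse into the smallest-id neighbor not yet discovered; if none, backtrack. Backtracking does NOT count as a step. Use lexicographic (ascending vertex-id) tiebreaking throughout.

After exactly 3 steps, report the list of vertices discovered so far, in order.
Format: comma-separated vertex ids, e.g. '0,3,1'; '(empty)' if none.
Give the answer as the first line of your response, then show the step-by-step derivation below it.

1,3,5

step 1: discover 1; path=1; order=1
step 2: discover 3; path=1>3; order=1,3
step 3: discover 5; path=1>3>5; order=1,3,5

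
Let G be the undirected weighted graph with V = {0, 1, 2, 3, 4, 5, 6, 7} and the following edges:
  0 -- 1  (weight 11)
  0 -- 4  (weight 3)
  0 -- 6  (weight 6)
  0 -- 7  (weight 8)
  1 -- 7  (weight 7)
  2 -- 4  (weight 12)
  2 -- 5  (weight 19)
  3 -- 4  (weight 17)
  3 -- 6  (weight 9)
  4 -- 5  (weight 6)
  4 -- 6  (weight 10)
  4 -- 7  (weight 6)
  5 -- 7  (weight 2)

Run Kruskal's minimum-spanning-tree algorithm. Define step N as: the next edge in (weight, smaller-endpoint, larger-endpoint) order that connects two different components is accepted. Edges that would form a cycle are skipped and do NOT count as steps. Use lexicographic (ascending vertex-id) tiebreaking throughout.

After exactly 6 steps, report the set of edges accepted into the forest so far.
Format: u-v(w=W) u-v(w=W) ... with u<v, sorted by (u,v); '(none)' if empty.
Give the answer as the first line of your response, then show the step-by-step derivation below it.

0-4(w=3) 0-6(w=6) 1-7(w=7) 3-6(w=9) 4-5(w=6) 5-7(w=2)

step 1: add edge 5-7 (w=2); MST = {5-7(w=2)}
step 2: add edge 0-4 (w=3); MST = {0-4(w=3) 5-7(w=2)}
step 3: add edge 0-6 (w=6); MST = {0-4(w=3) 0-6(w=6) 5-7(w=2)}
step 4: add edge 4-5 (w=6); MST = {0-4(w=3) 0-6(w=6) 4-5(w=6) 5-7(w=2)}
step 5: add edge 1-7 (w=7); MST = {0-4(w=3) 0-6(w=6) 1-7(w=7) 4-5(w=6) 5-7(w=2)}
step 6: add edge 3-6 (w=9); MST = {0-4(w=3) 0-6(w=6) 1-7(w=7) 3-6(w=9) 4-5(w=6) 5-7(w=2)}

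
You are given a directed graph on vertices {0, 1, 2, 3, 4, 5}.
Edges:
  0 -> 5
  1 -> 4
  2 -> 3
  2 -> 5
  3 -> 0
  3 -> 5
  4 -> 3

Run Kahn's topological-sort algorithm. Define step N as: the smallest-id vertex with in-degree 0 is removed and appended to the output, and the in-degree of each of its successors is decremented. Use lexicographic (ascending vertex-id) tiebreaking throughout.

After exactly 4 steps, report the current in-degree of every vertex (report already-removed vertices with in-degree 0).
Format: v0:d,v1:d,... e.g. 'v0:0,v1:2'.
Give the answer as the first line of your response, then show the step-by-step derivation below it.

v0:0,v1:0,v2:0,v3:0,v4:0,v5:1

step 1: output 1; order=[1]; indeg=(1,0,0,2,0,3)
step 2: output 2; order=[1,2]; indeg=(1,0,0,1,0,2)
step 3: output 4; order=[1,2,4]; indeg=(1,0,0,0,0,2)
step 4: output 3; order=[1,2,4,3]; indeg=(0,0,0,0,0,1)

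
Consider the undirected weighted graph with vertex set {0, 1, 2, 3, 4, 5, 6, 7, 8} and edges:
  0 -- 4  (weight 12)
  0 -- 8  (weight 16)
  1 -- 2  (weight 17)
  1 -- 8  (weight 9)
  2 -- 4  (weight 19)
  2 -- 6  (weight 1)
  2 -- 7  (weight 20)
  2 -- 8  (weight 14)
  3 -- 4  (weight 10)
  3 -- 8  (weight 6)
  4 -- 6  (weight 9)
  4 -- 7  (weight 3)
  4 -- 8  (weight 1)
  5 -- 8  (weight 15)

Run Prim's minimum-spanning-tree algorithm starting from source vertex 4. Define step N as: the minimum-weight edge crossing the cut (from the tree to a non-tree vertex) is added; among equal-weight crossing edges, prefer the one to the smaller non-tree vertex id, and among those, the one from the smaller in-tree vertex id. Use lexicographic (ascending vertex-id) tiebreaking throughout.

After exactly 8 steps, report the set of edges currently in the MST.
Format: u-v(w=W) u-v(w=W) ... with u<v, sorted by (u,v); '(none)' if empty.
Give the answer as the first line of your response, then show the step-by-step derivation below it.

0-4(w=12) 1-8(w=9) 2-6(w=1) 3-8(w=6) 4-6(w=9) 4-7(w=3) 4-8(w=1) 5-8(w=15)

step 1: add edge 4-8 (w=1); MST = {4-8(w=1)}
step 2: add edge 4-7 (w=3); MST = {4-7(w=3) 4-8(w=1)}
step 3: add edge 3-8 (w=6); MST = {3-8(w=6) 4-7(w=3) 4-8(w=1)}
step 4: add edge 1-8 (w=9); MST = {1-8(w=9) 3-8(w=6) 4-7(w=3) 4-8(w=1)}
step 5: add edge 4-6 (w=9); MST = {1-8(w=9) 3-8(w=6) 4-6(w=9) 4-7(w=3) 4-8(w=1)}
step 6: add edge 2-6 (w=1); MST = {1-8(w=9) 2-6(w=1) 3-8(w=6) 4-6(w=9) 4-7(w=3) 4-8(w=1)}
step 7: add edge 0-4 (w=12); MST = {0-4(w=12) 1-8(w=9) 2-6(w=1) 3-8(w=6) 4-6(w=9) 4-7(w=3) 4-8(w=1)}
step 8: add edge 5-8 (w=15); MST = {0-4(w=12) 1-8(w=9) 2-6(w=1) 3-8(w=6) 4-6(w=9) 4-7(w=3) 4-8(w=1) 5-8(w=15)}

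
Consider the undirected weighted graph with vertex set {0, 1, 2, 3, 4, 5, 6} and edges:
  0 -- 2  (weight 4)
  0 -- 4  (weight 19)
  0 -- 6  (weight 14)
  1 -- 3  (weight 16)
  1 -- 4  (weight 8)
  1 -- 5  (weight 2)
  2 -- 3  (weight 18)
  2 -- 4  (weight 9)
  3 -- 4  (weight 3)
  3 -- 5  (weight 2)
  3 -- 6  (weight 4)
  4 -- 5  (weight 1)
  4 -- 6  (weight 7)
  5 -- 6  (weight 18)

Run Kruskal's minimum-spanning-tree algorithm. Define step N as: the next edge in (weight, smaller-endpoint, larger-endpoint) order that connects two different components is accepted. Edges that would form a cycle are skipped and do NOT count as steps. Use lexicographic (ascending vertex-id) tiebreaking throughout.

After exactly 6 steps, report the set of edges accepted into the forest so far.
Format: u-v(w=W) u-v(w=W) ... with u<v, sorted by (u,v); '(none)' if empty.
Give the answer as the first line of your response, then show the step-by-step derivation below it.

0-2(w=4) 1-5(w=2) 2-4(w=9) 3-5(w=2) 3-6(w=4) 4-5(w=1)

step 1: add edge 4-5 (w=1); MST = {4-5(w=1)}
step 2: add edge 1-5 (w=2); MST = {1-5(w=2) 4-5(w=1)}
step 3: add edge 3-5 (w=2); MST = {1-5(w=2) 3-5(w=2) 4-5(w=1)}
step 4: add edge 0-2 (w=4); MST = {0-2(w=4) 1-5(w=2) 3-5(w=2) 4-5(w=1)}
step 5: add edge 3-6 (w=4); MST = {0-2(w=4) 1-5(w=2) 3-5(w=2) 3-6(w=4) 4-5(w=1)}
step 6: add edge 2-4 (w=9); MST = {0-2(w=4) 1-5(w=2) 2-4(w=9) 3-5(w=2) 3-6(w=4) 4-5(w=1)}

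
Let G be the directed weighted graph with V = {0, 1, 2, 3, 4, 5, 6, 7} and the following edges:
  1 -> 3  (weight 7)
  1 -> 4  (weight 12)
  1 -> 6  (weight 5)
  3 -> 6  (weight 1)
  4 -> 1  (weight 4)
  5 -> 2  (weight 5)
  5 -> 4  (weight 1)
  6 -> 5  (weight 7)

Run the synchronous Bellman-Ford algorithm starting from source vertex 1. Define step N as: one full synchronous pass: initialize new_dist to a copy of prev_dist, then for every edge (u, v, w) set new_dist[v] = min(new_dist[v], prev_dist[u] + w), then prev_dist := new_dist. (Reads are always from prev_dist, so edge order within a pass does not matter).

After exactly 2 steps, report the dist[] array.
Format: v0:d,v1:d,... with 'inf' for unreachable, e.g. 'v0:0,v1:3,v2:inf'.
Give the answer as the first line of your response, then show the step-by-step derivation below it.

v0:inf,v1:0,v2:inf,v3:7,v4:12,v5:12,v6:5,v7:inf

step 1: dist = v0:inf,v1:0,v2:inf,v3:7,v4:12,v5:inf,v6:5,v7:inf
step 2: dist = v0:inf,v1:0,v2:inf,v3:7,v4:12,v5:12,v6:5,v7:inf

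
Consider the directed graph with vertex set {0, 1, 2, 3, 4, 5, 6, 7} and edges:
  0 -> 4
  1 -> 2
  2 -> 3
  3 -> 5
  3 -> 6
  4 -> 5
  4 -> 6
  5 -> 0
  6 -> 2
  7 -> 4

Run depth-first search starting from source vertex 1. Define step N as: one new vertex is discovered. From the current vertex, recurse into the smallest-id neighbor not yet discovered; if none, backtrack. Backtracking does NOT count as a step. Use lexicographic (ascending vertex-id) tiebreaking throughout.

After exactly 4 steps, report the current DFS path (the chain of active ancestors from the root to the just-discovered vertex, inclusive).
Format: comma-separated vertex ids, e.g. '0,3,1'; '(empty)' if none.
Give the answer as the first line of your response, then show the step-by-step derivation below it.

1,2,3,5

step 1: discover 1; path=1; order=1
step 2: discover 2; path=1>2; order=1,2
step 3: discover 3; path=1>2>3; order=1,2,3
step 4: discover 5; path=1>2>3>5; order=1,2,3,5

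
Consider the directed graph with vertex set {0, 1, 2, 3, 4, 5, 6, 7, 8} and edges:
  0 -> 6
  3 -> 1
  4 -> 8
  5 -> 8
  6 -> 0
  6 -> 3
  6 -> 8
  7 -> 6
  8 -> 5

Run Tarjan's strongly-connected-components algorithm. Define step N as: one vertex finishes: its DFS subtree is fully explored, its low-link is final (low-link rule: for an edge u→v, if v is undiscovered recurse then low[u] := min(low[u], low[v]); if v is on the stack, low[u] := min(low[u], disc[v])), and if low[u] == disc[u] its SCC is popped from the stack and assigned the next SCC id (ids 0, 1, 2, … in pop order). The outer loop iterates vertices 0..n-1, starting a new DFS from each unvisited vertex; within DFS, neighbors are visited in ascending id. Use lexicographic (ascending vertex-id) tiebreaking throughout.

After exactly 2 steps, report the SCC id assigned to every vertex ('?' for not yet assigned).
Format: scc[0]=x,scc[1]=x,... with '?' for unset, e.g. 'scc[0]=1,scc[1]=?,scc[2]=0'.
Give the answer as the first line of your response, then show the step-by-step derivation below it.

scc[0]=?,scc[1]=0,scc[2]=?,scc[3]=1,scc[4]=?,scc[5]=?,scc[6]=?,scc[7]=?,scc[8]=?

step 1: low=(low[0]=0,low[1]=3,low[2]=?,low[3]=2,low[4]=?,low[5]=?,low[6]=0,low[7]=?,low[8]=?); scc=(scc[0]=?,scc[1]=0,scc[2]=?,scc[3]=?,scc[4]=?,scc[5]=?,scc[6]=?,scc[7]=?,scc[8]=?)
step 2: low=(low[0]=0,low[1]=3,low[2]=?,low[3]=2,low[4]=?,low[5]=?,low[6]=0,low[7]=?,low[8]=?); scc=(scc[0]=?,scc[1]=0,scc[2]=?,scc[3]=1,scc[4]=?,scc[5]=?,scc[6]=?,scc[7]=?,scc[8]=?)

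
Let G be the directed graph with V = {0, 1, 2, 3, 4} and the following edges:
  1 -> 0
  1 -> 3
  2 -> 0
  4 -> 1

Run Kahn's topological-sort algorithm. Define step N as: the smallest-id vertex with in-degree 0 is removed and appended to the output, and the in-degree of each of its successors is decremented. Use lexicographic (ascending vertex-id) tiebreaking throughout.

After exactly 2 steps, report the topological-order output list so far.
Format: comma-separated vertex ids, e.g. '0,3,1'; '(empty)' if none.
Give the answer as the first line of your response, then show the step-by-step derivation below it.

2,4

step 1: output 2; order=[2]; indeg=(1,1,0,1,0)
step 2: output 4; order=[2,4]; indeg=(1,0,0,1,0)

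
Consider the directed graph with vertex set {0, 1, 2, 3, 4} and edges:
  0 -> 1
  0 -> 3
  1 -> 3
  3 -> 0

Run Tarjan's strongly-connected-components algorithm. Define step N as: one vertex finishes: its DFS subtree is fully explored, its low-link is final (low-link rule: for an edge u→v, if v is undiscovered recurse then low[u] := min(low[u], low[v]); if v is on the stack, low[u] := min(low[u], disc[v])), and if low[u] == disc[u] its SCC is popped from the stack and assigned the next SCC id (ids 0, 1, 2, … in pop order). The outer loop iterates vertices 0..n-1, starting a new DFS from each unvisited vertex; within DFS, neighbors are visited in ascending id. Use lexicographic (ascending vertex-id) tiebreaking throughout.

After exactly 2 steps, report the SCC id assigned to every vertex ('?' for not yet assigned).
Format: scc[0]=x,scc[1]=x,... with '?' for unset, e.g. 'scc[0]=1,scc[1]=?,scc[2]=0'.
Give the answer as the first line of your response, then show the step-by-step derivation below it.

scc[0]=?,scc[1]=?,scc[2]=?,scc[3]=?,scc[4]=?

step 1: low=(low[0]=0,low[1]=1,low[2]=?,low[3]=0,low[4]=?); scc=(scc[0]=?,scc[1]=?,scc[2]=?,scc[3]=?,scc[4]=?)
step 2: low=(low[0]=0,low[1]=0,low[2]=?,low[3]=0,low[4]=?); scc=(scc[0]=?,scc[1]=?,scc[2]=?,scc[3]=?,scc[4]=?)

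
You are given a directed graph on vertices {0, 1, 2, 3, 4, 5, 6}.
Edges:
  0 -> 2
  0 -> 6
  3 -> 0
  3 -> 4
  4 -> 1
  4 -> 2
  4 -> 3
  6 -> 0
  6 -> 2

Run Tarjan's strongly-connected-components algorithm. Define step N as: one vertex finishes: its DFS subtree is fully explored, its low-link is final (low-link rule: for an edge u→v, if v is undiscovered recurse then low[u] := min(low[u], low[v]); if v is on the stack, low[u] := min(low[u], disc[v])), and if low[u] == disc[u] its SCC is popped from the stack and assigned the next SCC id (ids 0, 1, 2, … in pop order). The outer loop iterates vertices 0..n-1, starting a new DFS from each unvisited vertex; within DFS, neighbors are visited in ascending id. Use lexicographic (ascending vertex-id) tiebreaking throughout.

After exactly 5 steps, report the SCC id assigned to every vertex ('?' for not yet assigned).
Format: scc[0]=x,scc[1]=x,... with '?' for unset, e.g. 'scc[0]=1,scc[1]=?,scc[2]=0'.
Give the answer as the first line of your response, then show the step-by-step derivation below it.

scc[0]=1,scc[1]=2,scc[2]=0,scc[3]=?,scc[4]=?,scc[5]=?,scc[6]=1

step 1: low=(low[0]=0,low[1]=?,low[2]=1,low[3]=?,low[4]=?,low[5]=?,low[6]=?); scc=(scc[0]=?,scc[1]=?,scc[2]=0,scc[3]=?,scc[4]=?,scc[5]=?,scc[6]=?)
step 2: low=(low[0]=0,low[1]=?,low[2]=1,low[3]=?,low[4]=?,low[5]=?,low[6]=0); scc=(scc[0]=?,scc[1]=?,scc[2]=0,scc[3]=?,scc[4]=?,scc[5]=?,scc[6]=?)
step 3: low=(low[0]=0,low[1]=?,low[2]=1,low[3]=?,low[4]=?,low[5]=?,low[6]=0); scc=(scc[0]=1,scc[1]=?,scc[2]=0,scc[3]=?,scc[4]=?,scc[5]=?,scc[6]=1)
step 4: low=(low[0]=0,low[1]=3,low[2]=1,low[3]=?,low[4]=?,low[5]=?,low[6]=0); scc=(scc[0]=1,scc[1]=2,scc[2]=0,scc[3]=?,scc[4]=?,scc[5]=?,scc[6]=1)
step 5: low=(low[0]=0,low[1]=3,low[2]=1,low[3]=4,low[4]=4,low[5]=?,low[6]=0); scc=(scc[0]=1,scc[1]=2,scc[2]=0,scc[3]=?,scc[4]=?,scc[5]=?,scc[6]=1)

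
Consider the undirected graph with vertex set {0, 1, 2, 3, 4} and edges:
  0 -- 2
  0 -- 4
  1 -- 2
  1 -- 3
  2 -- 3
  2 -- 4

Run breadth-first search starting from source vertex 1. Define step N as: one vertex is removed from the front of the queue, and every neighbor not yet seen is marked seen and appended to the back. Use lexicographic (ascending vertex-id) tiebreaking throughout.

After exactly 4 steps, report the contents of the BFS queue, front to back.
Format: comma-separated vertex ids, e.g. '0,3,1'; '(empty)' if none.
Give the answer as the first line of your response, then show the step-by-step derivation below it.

4

step 1: dequeue 1; queue=[2,3]; order=1
step 2: dequeue 2; queue=[3,0,4]; order=1,2
step 3: dequeue 3; queue=[0,4]; order=1,2,3
step 4: dequeue 0; queue=[4]; order=1,2,3,0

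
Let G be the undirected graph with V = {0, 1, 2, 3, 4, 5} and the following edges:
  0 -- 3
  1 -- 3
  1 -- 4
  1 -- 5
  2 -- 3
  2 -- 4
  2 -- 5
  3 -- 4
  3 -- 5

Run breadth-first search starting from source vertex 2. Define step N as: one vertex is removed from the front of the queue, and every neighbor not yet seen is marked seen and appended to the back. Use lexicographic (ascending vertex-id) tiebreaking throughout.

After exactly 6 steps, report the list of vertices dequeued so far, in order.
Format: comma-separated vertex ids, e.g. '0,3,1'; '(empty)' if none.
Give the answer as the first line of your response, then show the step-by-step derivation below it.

2,3,4,5,0,1

step 1: dequeue 2; queue=[3,4,5]; order=2
step 2: dequeue 3; queue=[4,5,0,1]; order=2,3
step 3: dequeue 4; queue=[5,0,1]; order=2,3,4
step 4: dequeue 5; queue=[0,1]; order=2,3,4,5
step 5: dequeue 0; queue=[1]; order=2,3,4,5,0
step 6: dequeue 1; queue=[(empty)]; order=2,3,4,5,0,1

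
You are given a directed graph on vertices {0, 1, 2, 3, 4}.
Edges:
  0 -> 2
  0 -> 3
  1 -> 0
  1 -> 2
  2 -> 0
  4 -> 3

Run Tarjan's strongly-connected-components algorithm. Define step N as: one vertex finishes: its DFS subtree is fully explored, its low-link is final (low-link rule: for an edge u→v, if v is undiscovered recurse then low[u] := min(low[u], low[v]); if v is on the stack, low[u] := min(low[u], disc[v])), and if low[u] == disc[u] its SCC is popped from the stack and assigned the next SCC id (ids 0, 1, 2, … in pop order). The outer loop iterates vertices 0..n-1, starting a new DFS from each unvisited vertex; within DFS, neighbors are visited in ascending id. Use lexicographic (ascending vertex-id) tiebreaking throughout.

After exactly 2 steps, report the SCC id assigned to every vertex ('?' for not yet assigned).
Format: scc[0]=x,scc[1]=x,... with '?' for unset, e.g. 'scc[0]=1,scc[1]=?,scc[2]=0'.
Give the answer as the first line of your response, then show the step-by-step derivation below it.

scc[0]=?,scc[1]=?,scc[2]=?,scc[3]=0,scc[4]=?

step 1: low=(low[0]=0,low[1]=?,low[2]=0,low[3]=?,low[4]=?); scc=(scc[0]=?,scc[1]=?,scc[2]=?,scc[3]=?,scc[4]=?)
step 2: low=(low[0]=0,low[1]=?,low[2]=0,low[3]=2,low[4]=?); scc=(scc[0]=?,scc[1]=?,scc[2]=?,scc[3]=0,scc[4]=?)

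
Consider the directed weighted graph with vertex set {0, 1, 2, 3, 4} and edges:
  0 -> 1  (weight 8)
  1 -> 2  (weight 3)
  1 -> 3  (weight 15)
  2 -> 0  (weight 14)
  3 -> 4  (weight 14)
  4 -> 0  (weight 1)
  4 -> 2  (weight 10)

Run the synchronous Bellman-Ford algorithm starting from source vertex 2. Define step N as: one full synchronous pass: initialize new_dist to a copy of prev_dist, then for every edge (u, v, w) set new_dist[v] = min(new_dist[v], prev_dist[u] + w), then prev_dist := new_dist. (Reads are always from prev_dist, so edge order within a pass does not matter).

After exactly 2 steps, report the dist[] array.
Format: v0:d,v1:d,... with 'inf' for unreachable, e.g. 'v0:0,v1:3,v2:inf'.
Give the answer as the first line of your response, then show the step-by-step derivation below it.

v0:14,v1:22,v2:0,v3:inf,v4:inf

step 1: dist = v0:14,v1:inf,v2:0,v3:inf,v4:inf
step 2: dist = v0:14,v1:22,v2:0,v3:inf,v4:inf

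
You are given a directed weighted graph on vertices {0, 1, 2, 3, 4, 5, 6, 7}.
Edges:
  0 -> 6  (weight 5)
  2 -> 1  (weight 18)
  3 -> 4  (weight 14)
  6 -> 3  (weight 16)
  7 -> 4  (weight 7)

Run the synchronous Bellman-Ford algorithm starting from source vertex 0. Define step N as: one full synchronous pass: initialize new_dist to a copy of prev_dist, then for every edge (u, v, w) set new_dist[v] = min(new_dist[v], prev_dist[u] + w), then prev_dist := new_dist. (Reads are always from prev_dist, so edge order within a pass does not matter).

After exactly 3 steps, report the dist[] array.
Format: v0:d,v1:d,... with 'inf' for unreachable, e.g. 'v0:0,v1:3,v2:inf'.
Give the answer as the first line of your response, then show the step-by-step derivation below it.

v0:0,v1:inf,v2:inf,v3:21,v4:35,v5:inf,v6:5,v7:inf

step 1: dist = v0:0,v1:inf,v2:inf,v3:inf,v4:inf,v5:inf,v6:5,v7:inf
step 2: dist = v0:0,v1:inf,v2:inf,v3:21,v4:inf,v5:inf,v6:5,v7:inf
step 3: dist = v0:0,v1:inf,v2:inf,v3:21,v4:35,v5:inf,v6:5,v7:inf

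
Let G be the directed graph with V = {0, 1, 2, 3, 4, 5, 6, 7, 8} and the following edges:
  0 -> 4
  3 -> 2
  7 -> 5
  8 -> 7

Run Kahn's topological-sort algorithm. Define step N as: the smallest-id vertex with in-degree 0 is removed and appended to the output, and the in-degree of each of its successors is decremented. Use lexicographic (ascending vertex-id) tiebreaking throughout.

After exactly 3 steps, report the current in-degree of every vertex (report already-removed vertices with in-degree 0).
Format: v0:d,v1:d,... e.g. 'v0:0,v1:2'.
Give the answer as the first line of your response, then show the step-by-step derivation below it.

v0:0,v1:0,v2:0,v3:0,v4:0,v5:1,v6:0,v7:1,v8:0

step 1: output 0; order=[0]; indeg=(0,0,1,0,0,1,0,1,0)
step 2: output 1; order=[0,1]; indeg=(0,0,1,0,0,1,0,1,0)
step 3: output 3; order=[0,1,3]; indeg=(0,0,0,0,0,1,0,1,0)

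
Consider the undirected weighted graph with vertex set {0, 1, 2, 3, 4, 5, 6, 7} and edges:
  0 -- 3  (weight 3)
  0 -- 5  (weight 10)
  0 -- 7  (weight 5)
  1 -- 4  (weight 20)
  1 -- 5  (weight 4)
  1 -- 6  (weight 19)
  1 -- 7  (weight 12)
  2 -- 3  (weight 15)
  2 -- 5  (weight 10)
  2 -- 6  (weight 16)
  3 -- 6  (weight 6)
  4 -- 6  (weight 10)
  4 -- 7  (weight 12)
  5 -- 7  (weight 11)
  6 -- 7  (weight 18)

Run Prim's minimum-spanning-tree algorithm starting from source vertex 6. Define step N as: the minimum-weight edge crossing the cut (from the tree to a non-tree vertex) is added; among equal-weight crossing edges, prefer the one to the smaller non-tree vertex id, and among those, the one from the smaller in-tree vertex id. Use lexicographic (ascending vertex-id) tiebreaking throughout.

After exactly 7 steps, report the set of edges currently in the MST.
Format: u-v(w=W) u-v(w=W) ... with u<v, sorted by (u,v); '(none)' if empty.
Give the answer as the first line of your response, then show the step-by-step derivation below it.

0-3(w=3) 0-5(w=10) 0-7(w=5) 1-5(w=4) 2-5(w=10) 3-6(w=6) 4-6(w=10)

step 1: add edge 3-6 (w=6); MST = {3-6(w=6)}
step 2: add edge 0-3 (w=3); MST = {0-3(w=3) 3-6(w=6)}
step 3: add edge 0-7 (w=5); MST = {0-3(w=3) 0-7(w=5) 3-6(w=6)}
step 4: add edge 4-6 (w=10); MST = {0-3(w=3) 0-7(w=5) 3-6(w=6) 4-6(w=10)}
step 5: add edge 0-5 (w=10); MST = {0-3(w=3) 0-5(w=10) 0-7(w=5) 3-6(w=6) 4-6(w=10)}
step 6: add edge 1-5 (w=4); MST = {0-3(w=3) 0-5(w=10) 0-7(w=5) 1-5(w=4) 3-6(w=6) 4-6(w=10)}
step 7: add edge 2-5 (w=10); MST = {0-3(w=3) 0-5(w=10) 0-7(w=5) 1-5(w=4) 2-5(w=10) 3-6(w=6) 4-6(w=10)}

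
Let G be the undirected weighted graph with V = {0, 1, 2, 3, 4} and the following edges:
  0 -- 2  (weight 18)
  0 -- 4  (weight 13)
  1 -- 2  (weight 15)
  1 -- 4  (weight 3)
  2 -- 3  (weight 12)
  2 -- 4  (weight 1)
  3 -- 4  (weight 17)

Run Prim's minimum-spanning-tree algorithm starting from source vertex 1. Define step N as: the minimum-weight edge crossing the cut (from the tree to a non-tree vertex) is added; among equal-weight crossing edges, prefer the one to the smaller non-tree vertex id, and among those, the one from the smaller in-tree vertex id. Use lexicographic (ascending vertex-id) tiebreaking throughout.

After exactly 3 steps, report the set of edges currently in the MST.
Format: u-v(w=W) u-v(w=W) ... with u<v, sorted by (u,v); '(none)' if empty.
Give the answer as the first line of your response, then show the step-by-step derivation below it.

1-4(w=3) 2-3(w=12) 2-4(w=1)

step 1: add edge 1-4 (w=3); MST = {1-4(w=3)}
step 2: add edge 2-4 (w=1); MST = {1-4(w=3) 2-4(w=1)}
step 3: add edge 2-3 (w=12); MST = {1-4(w=3) 2-3(w=12) 2-4(w=1)}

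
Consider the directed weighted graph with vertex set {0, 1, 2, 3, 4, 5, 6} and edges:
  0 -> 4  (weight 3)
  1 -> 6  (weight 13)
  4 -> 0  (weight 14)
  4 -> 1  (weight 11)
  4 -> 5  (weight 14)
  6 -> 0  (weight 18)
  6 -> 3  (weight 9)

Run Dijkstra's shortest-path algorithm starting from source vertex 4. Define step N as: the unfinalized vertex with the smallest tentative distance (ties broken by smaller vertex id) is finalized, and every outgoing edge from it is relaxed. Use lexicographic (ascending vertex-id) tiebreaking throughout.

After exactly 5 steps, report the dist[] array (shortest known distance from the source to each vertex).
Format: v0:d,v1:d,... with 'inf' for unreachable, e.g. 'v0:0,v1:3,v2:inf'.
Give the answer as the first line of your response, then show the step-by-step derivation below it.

v0:14,v1:11,v2:inf,v3:33,v4:0,v5:14,v6:24

step 1: dist = v0:14,v1:11,v2:inf,v3:inf,v4:0,v5:14,v6:inf
step 2: dist = v0:14,v1:11,v2:inf,v3:inf,v4:0,v5:14,v6:24
step 3: dist = v0:14,v1:11,v2:inf,v3:inf,v4:0,v5:14,v6:24
step 4: dist = v0:14,v1:11,v2:inf,v3:inf,v4:0,v5:14,v6:24
step 5: dist = v0:14,v1:11,v2:inf,v3:33,v4:0,v5:14,v6:24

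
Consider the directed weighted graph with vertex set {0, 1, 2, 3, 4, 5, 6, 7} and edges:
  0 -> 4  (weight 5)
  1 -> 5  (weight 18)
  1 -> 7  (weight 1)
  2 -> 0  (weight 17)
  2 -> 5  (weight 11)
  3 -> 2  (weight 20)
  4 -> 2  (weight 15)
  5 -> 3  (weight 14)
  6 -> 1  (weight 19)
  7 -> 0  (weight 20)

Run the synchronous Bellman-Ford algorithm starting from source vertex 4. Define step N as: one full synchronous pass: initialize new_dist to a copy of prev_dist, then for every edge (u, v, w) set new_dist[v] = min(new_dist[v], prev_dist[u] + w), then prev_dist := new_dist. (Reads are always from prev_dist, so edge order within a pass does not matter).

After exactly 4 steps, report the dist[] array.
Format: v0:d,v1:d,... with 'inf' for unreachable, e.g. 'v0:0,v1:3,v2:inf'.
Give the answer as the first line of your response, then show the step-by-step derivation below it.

v0:32,v1:inf,v2:15,v3:40,v4:0,v5:26,v6:inf,v7:inf

step 1: dist = v0:inf,v1:inf,v2:15,v3:inf,v4:0,v5:inf,v6:inf,v7:inf
step 2: dist = v0:32,v1:inf,v2:15,v3:inf,v4:0,v5:26,v6:inf,v7:inf
step 3: dist = v0:32,v1:inf,v2:15,v3:40,v4:0,v5:26,v6:inf,v7:inf
step 4: dist = v0:32,v1:inf,v2:15,v3:40,v4:0,v5:26,v6:inf,v7:inf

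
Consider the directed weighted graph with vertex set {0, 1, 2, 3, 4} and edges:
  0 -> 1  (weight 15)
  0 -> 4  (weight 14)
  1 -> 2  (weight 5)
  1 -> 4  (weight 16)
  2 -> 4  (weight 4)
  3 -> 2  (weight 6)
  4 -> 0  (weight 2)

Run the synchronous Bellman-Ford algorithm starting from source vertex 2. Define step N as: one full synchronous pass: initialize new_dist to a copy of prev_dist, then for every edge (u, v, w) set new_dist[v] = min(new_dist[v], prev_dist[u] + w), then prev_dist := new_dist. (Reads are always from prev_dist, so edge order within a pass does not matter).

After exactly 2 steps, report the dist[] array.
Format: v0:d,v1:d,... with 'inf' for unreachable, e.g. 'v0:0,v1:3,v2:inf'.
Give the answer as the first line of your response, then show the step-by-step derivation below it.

v0:6,v1:inf,v2:0,v3:inf,v4:4

step 1: dist = v0:inf,v1:inf,v2:0,v3:inf,v4:4
step 2: dist = v0:6,v1:inf,v2:0,v3:inf,v4:4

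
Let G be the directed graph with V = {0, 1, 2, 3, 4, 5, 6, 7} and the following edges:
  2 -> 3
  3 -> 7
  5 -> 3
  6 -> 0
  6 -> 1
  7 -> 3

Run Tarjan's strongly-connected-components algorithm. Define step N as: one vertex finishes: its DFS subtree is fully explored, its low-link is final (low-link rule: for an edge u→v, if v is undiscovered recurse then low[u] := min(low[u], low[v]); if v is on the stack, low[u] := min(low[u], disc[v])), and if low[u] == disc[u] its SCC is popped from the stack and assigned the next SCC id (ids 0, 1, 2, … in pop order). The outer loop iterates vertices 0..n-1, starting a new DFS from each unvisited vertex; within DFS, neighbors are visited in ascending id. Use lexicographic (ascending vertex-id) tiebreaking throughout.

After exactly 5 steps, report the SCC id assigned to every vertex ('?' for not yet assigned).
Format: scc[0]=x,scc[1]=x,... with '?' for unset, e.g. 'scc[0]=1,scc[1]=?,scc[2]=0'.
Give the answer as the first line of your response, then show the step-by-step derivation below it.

scc[0]=0,scc[1]=1,scc[2]=3,scc[3]=2,scc[4]=?,scc[5]=?,scc[6]=?,scc[7]=2

step 1: low=(low[0]=0,low[1]=?,low[2]=?,low[3]=?,low[4]=?,low[5]=?,low[6]=?,low[7]=?); scc=(scc[0]=0,scc[1]=?,scc[2]=?,scc[3]=?,scc[4]=?,scc[5]=?,scc[6]=?,scc[7]=?)
step 2: low=(low[0]=0,low[1]=1,low[2]=?,low[3]=?,low[4]=?,low[5]=?,low[6]=?,low[7]=?); scc=(scc[0]=0,scc[1]=1,scc[2]=?,scc[3]=?,scc[4]=?,scc[5]=?,scc[6]=?,scc[7]=?)
step 3: low=(low[0]=0,low[1]=1,low[2]=2,low[3]=3,low[4]=?,low[5]=?,low[6]=?,low[7]=3); scc=(scc[0]=0,scc[1]=1,scc[2]=?,scc[3]=?,scc[4]=?,scc[5]=?,scc[6]=?,scc[7]=?)
step 4: low=(low[0]=0,low[1]=1,low[2]=2,low[3]=3,low[4]=?,low[5]=?,low[6]=?,low[7]=3); scc=(scc[0]=0,scc[1]=1,scc[2]=?,scc[3]=2,scc[4]=?,scc[5]=?,scc[6]=?,scc[7]=2)
step 5: low=(low[0]=0,low[1]=1,low[2]=2,low[3]=3,low[4]=?,low[5]=?,low[6]=?,low[7]=3); scc=(scc[0]=0,scc[1]=1,scc[2]=3,scc[3]=2,scc[4]=?,scc[5]=?,scc[6]=?,scc[7]=2)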